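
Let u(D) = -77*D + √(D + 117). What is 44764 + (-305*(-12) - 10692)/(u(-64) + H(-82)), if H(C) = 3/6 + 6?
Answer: 4359738227420/97396949 + 28128*√53/97396949 ≈ 44763.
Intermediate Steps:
H(C) = 13/2 (H(C) = 3*(⅙) + 6 = ½ + 6 = 13/2)
u(D) = √(117 + D) - 77*D (u(D) = -77*D + √(117 + D) = √(117 + D) - 77*D)
44764 + (-305*(-12) - 10692)/(u(-64) + H(-82)) = 44764 + (-305*(-12) - 10692)/((√(117 - 64) - 77*(-64)) + 13/2) = 44764 + (3660 - 10692)/((√53 + 4928) + 13/2) = 44764 - 7032/((4928 + √53) + 13/2) = 44764 - 7032/(9869/2 + √53)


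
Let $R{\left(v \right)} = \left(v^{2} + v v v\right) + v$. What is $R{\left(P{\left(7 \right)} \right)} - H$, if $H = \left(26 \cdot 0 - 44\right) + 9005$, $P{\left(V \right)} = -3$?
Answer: $-8982$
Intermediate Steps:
$R{\left(v \right)} = v + v^{2} + v^{3}$ ($R{\left(v \right)} = \left(v^{2} + v^{2} v\right) + v = \left(v^{2} + v^{3}\right) + v = v + v^{2} + v^{3}$)
$H = 8961$ ($H = \left(0 - 44\right) + 9005 = -44 + 9005 = 8961$)
$R{\left(P{\left(7 \right)} \right)} - H = - 3 \left(1 - 3 + \left(-3\right)^{2}\right) - 8961 = - 3 \left(1 - 3 + 9\right) - 8961 = \left(-3\right) 7 - 8961 = -21 - 8961 = -8982$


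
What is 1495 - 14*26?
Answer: 1131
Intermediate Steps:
1495 - 14*26 = 1495 - 364 = 1131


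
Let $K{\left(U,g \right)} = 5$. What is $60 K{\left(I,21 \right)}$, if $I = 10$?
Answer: $300$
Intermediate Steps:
$60 K{\left(I,21 \right)} = 60 \cdot 5 = 300$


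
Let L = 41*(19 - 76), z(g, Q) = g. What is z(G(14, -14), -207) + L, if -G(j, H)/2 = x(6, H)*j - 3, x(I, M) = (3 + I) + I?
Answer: -2751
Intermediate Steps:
x(I, M) = 3 + 2*I
G(j, H) = 6 - 30*j (G(j, H) = -2*((3 + 2*6)*j - 3) = -2*((3 + 12)*j - 3) = -2*(15*j - 3) = -2*(-3 + 15*j) = 6 - 30*j)
L = -2337 (L = 41*(-57) = -2337)
z(G(14, -14), -207) + L = (6 - 30*14) - 2337 = (6 - 420) - 2337 = -414 - 2337 = -2751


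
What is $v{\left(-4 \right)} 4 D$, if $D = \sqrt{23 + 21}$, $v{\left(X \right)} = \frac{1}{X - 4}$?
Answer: $- \sqrt{11} \approx -3.3166$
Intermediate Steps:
$v{\left(X \right)} = \frac{1}{-4 + X}$
$D = 2 \sqrt{11}$ ($D = \sqrt{44} = 2 \sqrt{11} \approx 6.6332$)
$v{\left(-4 \right)} 4 D = \frac{1}{-4 - 4} \cdot 4 \cdot 2 \sqrt{11} = \frac{1}{-8} \cdot 4 \cdot 2 \sqrt{11} = \left(- \frac{1}{8}\right) 4 \cdot 2 \sqrt{11} = - \frac{2 \sqrt{11}}{2} = - \sqrt{11}$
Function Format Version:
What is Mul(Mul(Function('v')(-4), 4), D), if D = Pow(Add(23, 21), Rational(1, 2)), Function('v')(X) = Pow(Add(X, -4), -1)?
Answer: Mul(-1, Pow(11, Rational(1, 2))) ≈ -3.3166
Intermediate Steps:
Function('v')(X) = Pow(Add(-4, X), -1)
D = Mul(2, Pow(11, Rational(1, 2))) (D = Pow(44, Rational(1, 2)) = Mul(2, Pow(11, Rational(1, 2))) ≈ 6.6332)
Mul(Mul(Function('v')(-4), 4), D) = Mul(Mul(Pow(Add(-4, -4), -1), 4), Mul(2, Pow(11, Rational(1, 2)))) = Mul(Mul(Pow(-8, -1), 4), Mul(2, Pow(11, Rational(1, 2)))) = Mul(Mul(Rational(-1, 8), 4), Mul(2, Pow(11, Rational(1, 2)))) = Mul(Rational(-1, 2), Mul(2, Pow(11, Rational(1, 2)))) = Mul(-1, Pow(11, Rational(1, 2)))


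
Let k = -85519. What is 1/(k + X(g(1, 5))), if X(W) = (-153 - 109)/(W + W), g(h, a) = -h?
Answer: -1/85388 ≈ -1.1711e-5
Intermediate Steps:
X(W) = -131/W (X(W) = -262*1/(2*W) = -131/W)
1/(k + X(g(1, 5))) = 1/(-85519 - 131/((-1*1))) = 1/(-85519 - 131/(-1)) = 1/(-85519 - 131*(-1)) = 1/(-85519 + 131) = 1/(-85388) = -1/85388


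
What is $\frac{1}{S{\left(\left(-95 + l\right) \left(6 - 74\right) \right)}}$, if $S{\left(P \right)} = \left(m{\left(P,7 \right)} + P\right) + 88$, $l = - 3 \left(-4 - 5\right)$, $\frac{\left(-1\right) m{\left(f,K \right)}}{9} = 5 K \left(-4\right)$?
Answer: $\frac{1}{5972} \approx 0.00016745$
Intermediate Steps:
$m{\left(f,K \right)} = 180 K$ ($m{\left(f,K \right)} = - 9 \cdot 5 K \left(-4\right) = - 9 \left(- 20 K\right) = 180 K$)
$l = 27$ ($l = \left(-3\right) \left(-9\right) = 27$)
$S{\left(P \right)} = 1348 + P$ ($S{\left(P \right)} = \left(180 \cdot 7 + P\right) + 88 = \left(1260 + P\right) + 88 = 1348 + P$)
$\frac{1}{S{\left(\left(-95 + l\right) \left(6 - 74\right) \right)}} = \frac{1}{1348 + \left(-95 + 27\right) \left(6 - 74\right)} = \frac{1}{1348 - -4624} = \frac{1}{1348 + 4624} = \frac{1}{5972}$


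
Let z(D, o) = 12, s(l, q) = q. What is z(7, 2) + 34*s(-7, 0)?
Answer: 12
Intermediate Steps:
z(7, 2) + 34*s(-7, 0) = 12 + 34*0 = 12 + 0 = 12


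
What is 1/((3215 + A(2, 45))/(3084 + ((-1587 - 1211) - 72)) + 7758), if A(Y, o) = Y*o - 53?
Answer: 107/831732 ≈ 0.00012865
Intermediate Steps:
A(Y, o) = -53 + Y*o
1/((3215 + A(2, 45))/(3084 + ((-1587 - 1211) - 72)) + 7758) = 1/((3215 + (-53 + 2*45))/(3084 + ((-1587 - 1211) - 72)) + 7758) = 1/((3215 + (-53 + 90))/(3084 + (-2798 - 72)) + 7758) = 1/((3215 + 37)/(3084 - 2870) + 7758) = 1/(3252/214 + 7758) = 1/(3252*(1/214) + 7758) = 1/(1626/107 + 7758) = 1/(831732/107) = 107/831732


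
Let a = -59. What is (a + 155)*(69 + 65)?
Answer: 12864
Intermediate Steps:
(a + 155)*(69 + 65) = (-59 + 155)*(69 + 65) = 96*134 = 12864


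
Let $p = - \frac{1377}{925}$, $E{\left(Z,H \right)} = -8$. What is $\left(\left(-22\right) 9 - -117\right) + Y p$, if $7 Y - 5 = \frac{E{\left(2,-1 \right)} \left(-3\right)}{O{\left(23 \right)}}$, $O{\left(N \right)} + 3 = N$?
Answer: $- \frac{2665062}{32375} \approx -82.318$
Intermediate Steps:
$O{\left(N \right)} = -3 + N$
$p = - \frac{1377}{925}$ ($p = \left(-1377\right) \frac{1}{925} = - \frac{1377}{925} \approx -1.4886$)
$Y = \frac{31}{35}$ ($Y = \frac{5}{7} + \frac{\left(-8\right) \left(-3\right) \frac{1}{-3 + 23}}{7} = \frac{5}{7} + \frac{24 \cdot \frac{1}{20}}{7} = \frac{5}{7} + \frac{1}{7} \cdot \frac{6}{5} = \frac{5}{7} + \frac{6}{35} = \frac{31}{35} \approx 0.88571$)
$\left(\left(-22\right) 9 - -117\right) + Y p = \left(\left(-22\right) 9 - -117\right) + \frac{31}{35} \left(- \frac{1377}{925}\right) = \left(-198 + 117\right) - \frac{42687}{32375} = -81 - \frac{42687}{32375} = - \frac{2665062}{32375}$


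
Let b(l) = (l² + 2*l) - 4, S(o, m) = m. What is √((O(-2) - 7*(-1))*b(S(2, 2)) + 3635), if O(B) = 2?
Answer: √3671 ≈ 60.589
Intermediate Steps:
b(l) = -4 + l² + 2*l
√((O(-2) - 7*(-1))*b(S(2, 2)) + 3635) = √((2 - 7*(-1))*(-4 + 2² + 2*2) + 3635) = √((2 + 7)*(-4 + 4 + 4) + 3635) = √(9*4 + 3635) = √(36 + 3635) = √3671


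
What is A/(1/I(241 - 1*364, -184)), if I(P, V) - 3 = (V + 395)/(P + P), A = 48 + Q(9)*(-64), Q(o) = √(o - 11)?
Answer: 4216/41 - 16864*I*√2/123 ≈ 102.83 - 193.9*I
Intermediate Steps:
Q(o) = √(-11 + o)
A = 48 - 64*I*√2 (A = 48 + √(-11 + 9)*(-64) = 48 + √(-2)*(-64) = 48 + (I*√2)*(-64) = 48 - 64*I*√2 ≈ 48.0 - 90.51*I)
I(P, V) = 3 + (395 + V)/(2*P) (I(P, V) = 3 + (V + 395)/(P + P) = 3 + (395 + V)/((2*P)) = 3 + (395 + V)*(1/(2*P)) = 3 + (395 + V)/(2*P))
A/(1/I(241 - 1*364, -184)) = (48 - 64*I*√2)/(1/((395 - 184 + 6*(241 - 1*364))/(2*(241 - 1*364)))) = (48 - 64*I*√2)/(1/((395 - 184 + 6*(241 - 364))/(2*(241 - 364)))) = (48 - 64*I*√2)/(1/((½)*(395 - 184 + 6*(-123))/(-123))) = (48 - 64*I*√2)/(1/((½)*(-1/123)*(395 - 184 - 738))) = (48 - 64*I*√2)/(1/((½)*(-1/123)*(-527))) = (48 - 64*I*√2)/(1/(527/246)) = (48 - 64*I*√2)/(246/527) = (48 - 64*I*√2)*(527/246) = 4216/41 - 16864*I*√2/123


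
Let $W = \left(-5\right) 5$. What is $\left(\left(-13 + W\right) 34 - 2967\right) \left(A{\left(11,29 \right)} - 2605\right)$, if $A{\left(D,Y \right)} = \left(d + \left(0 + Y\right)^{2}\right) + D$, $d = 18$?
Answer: $7389365$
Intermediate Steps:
$A{\left(D,Y \right)} = 18 + D + Y^{2}$ ($A{\left(D,Y \right)} = \left(18 + \left(0 + Y\right)^{2}\right) + D = \left(18 + Y^{2}\right) + D = 18 + D + Y^{2}$)
$W = -25$
$\left(\left(-13 + W\right) 34 - 2967\right) \left(A{\left(11,29 \right)} - 2605\right) = \left(\left(-13 - 25\right) 34 - 2967\right) \left(\left(18 + 11 + 29^{2}\right) - 2605\right) = \left(\left(-38\right) 34 - 2967\right) \left(\left(18 + 11 + 841\right) - 2605\right) = \left(-1292 - 2967\right) \left(870 - 2605\right) = \left(-4259\right) \left(-1735\right) = 7389365$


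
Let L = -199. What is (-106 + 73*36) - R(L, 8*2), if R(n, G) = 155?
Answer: 2367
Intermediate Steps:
(-106 + 73*36) - R(L, 8*2) = (-106 + 73*36) - 1*155 = (-106 + 2628) - 155 = 2522 - 155 = 2367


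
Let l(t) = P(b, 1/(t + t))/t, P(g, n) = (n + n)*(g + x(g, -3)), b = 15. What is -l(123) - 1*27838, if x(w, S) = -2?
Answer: -421161115/15129 ≈ -27838.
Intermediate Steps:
P(g, n) = 2*n*(-2 + g) (P(g, n) = (n + n)*(g - 2) = (2*n)*(-2 + g) = 2*n*(-2 + g))
l(t) = 13/t² (l(t) = (2*(-2 + 15)/(t + t))/t = (2*13/(2*t))/t = (2*(1/(2*t))*13)/t = (13/t)/t = 13/t²)
-l(123) - 1*27838 = -13/123² - 1*27838 = -13/15129 - 27838 = -421161115/15129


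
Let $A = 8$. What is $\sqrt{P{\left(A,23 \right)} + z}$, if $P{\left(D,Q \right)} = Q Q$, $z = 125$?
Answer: $\sqrt{654} \approx 25.573$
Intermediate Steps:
$P{\left(D,Q \right)} = Q^{2}$
$\sqrt{P{\left(A,23 \right)} + z} = \sqrt{23^{2} + 125} = \sqrt{529 + 125} = \sqrt{654}$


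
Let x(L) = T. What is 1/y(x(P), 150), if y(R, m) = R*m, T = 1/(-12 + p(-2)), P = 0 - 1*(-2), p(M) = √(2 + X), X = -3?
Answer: -2/25 + I/150 ≈ -0.08 + 0.0066667*I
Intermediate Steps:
p(M) = I (p(M) = √(2 - 3) = √(-1) = I)
P = 2 (P = 0 + 2 = 2)
T = (-12 - I)/145 (T = 1/(-12 + I) = (-12 - I)/145 ≈ -0.082759 - 0.0068966*I)
x(L) = -12/145 - I/145
1/y(x(P), 150) = 1/((-12/145 - I/145)*150) = 1/(-360/29 - 30*I/29) = 29*(-360/29 + 30*I/29)/4500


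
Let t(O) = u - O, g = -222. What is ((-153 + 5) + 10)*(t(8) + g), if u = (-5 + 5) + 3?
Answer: 31326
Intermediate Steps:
u = 3 (u = 0 + 3 = 3)
t(O) = 3 - O
((-153 + 5) + 10)*(t(8) + g) = ((-153 + 5) + 10)*((3 - 1*8) - 222) = (-148 + 10)*((3 - 8) - 222) = -138*(-5 - 222) = -138*(-227) = 31326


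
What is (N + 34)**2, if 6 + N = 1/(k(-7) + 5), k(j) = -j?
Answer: 113569/144 ≈ 788.67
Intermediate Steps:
N = -71/12 (N = -6 + 1/(-1*(-7) + 5) = -6 + 1/(7 + 5) = -6 + 1/12 = -71/12 ≈ -5.9167)
(N + 34)**2 = (-71/12 + 34)**2 = (337/12)**2 = 113569/144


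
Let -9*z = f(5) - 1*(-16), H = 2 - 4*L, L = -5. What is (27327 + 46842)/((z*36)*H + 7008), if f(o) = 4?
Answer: 1809/128 ≈ 14.133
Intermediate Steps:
H = 22 (H = 2 - 4*(-5) = 2 + 20 = 22)
z = -20/9 (z = -(4 - 1*(-16))/9 = -(4 + 16)/9 = -1/9*20 = -20/9 ≈ -2.2222)
(27327 + 46842)/((z*36)*H + 7008) = (27327 + 46842)/(-20/9*36*22 + 7008) = 74169/(-80*22 + 7008) = 74169/(-1760 + 7008) = 74169/5248 = 74169*(1/5248) = 1809/128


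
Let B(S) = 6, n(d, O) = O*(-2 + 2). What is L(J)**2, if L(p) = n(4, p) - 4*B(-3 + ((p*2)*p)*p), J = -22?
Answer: 576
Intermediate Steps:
n(d, O) = 0 (n(d, O) = O*0 = 0)
L(p) = -24 (L(p) = 0 - 4*6 = 0 - 24 = -24)
L(J)**2 = (-24)**2 = 576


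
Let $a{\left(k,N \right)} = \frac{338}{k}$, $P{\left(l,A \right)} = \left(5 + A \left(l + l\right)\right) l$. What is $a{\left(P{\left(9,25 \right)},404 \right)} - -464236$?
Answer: $\frac{146234366}{315} \approx 4.6424 \cdot 10^{5}$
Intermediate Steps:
$P{\left(l,A \right)} = l \left(5 + 2 A l\right)$ ($P{\left(l,A \right)} = \left(5 + A 2 l\right) l = \left(5 + 2 A l\right) l = l \left(5 + 2 A l\right)$)
$a{\left(P{\left(9,25 \right)},404 \right)} - -464236 = \frac{338}{9 \left(5 + 2 \cdot 25 \cdot 9\right)} - -464236 = \frac{338}{9 \left(5 + 450\right)} + 464236 = \frac{338}{9 \cdot 455} + 464236 = \frac{338}{4095} + 464236 = 338 \cdot \frac{1}{4095} + 464236 = \frac{26}{315} + 464236 = \frac{146234366}{315}$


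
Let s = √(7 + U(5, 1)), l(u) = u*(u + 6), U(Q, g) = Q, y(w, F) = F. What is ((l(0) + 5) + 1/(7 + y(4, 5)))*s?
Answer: 61*√3/6 ≈ 17.609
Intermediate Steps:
l(u) = u*(6 + u)
s = 2*√3 (s = √(7 + 5) = √12 = 2*√3 ≈ 3.4641)
((l(0) + 5) + 1/(7 + y(4, 5)))*s = ((0*(6 + 0) + 5) + 1/(7 + 5))*(2*√3) = ((0*6 + 5) + 1/12)*(2*√3) = ((0 + 5) + 1/12)*(2*√3) = (5 + 1/12)*(2*√3) = 61*(2*√3)/12 = 61*√3/6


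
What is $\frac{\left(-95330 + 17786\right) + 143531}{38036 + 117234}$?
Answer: $\frac{65987}{155270} \approx 0.42498$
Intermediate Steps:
$\frac{\left(-95330 + 17786\right) + 143531}{38036 + 117234} = \frac{-77544 + 143531}{155270} = 65987 \cdot \frac{1}{155270} = \frac{65987}{155270}$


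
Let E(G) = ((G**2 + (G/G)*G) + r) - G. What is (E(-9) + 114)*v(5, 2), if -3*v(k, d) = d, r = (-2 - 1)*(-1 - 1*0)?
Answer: -132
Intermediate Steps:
r = 3 (r = -3*(-1 + 0) = -3*(-1) = 3)
v(k, d) = -d/3
E(G) = 3 + G**2 (E(G) = ((G**2 + (G/G)*G) + 3) - G = ((G**2 + 1*G) + 3) - G = ((G**2 + G) + 3) - G = ((G + G**2) + 3) - G = (3 + G + G**2) - G = 3 + G**2)
(E(-9) + 114)*v(5, 2) = ((3 + (-9)**2) + 114)*(-1/3*2) = ((3 + 81) + 114)*(-2/3) = (84 + 114)*(-2/3) = 198*(-2/3) = -132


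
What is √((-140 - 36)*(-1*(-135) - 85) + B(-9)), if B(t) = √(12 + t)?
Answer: √(-8800 + √3) ≈ 93.799*I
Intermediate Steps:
√((-140 - 36)*(-1*(-135) - 85) + B(-9)) = √((-140 - 36)*(-1*(-135) - 85) + √(12 - 9)) = √(-176*(135 - 85) + √3) = √(-176*50 + √3) = √(-8800 + √3)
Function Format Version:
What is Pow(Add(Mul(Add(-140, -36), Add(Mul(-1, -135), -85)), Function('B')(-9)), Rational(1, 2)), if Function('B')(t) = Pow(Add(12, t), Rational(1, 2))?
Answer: Pow(Add(-8800, Pow(3, Rational(1, 2))), Rational(1, 2)) ≈ Mul(93.799, I)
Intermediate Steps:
Pow(Add(Mul(Add(-140, -36), Add(Mul(-1, -135), -85)), Function('B')(-9)), Rational(1, 2)) = Pow(Add(Mul(Add(-140, -36), Add(Mul(-1, -135), -85)), Pow(Add(12, -9), Rational(1, 2))), Rational(1, 2)) = Pow(Add(Mul(-176, Add(135, -85)), Pow(3, Rational(1, 2))), Rational(1, 2)) = Pow(Add(Mul(-176, 50), Pow(3, Rational(1, 2))), Rational(1, 2)) = Pow(Add(-8800, Pow(3, Rational(1, 2))), Rational(1, 2))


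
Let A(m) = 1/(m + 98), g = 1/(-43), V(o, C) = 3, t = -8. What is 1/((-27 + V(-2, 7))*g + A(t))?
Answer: 3870/2203 ≈ 1.7567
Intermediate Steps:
g = -1/43 ≈ -0.023256
A(m) = 1/(98 + m)
1/((-27 + V(-2, 7))*g + A(t)) = 1/((-27 + 3)*(-1/43) + 1/(98 - 8)) = 1/(-24*(-1/43) + 1/90) = 1/(24/43 + 1/90) = 1/(2203/3870) = 3870/2203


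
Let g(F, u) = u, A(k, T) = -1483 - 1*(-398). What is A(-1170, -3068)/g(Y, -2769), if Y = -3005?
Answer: 1085/2769 ≈ 0.39184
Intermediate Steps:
A(k, T) = -1085 (A(k, T) = -1483 + 398 = -1085)
A(-1170, -3068)/g(Y, -2769) = -1085/(-2769) = -1085*(-1/2769) = 1085/2769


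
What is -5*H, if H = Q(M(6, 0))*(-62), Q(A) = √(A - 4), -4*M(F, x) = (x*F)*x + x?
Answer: 620*I ≈ 620.0*I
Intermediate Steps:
M(F, x) = -x/4 - F*x²/4 (M(F, x) = -((x*F)*x + x)/4 = -((F*x)*x + x)/4 = -(F*x² + x)/4 = -(x + F*x²)/4 = -x/4 - F*x²/4)
Q(A) = √(-4 + A)
H = -124*I (H = √(-4 - ¼*0*(1 + 6*0))*(-62) = √(-4 - ¼*0*(1 + 0))*(-62) = √(-4 - ¼*0*1)*(-62) = √(-4 + 0)*(-62) = √(-4)*(-62) = (2*I)*(-62) = -124*I ≈ -124.0*I)
-5*H = -5*(-124*I) = -(-620)*I = 620*I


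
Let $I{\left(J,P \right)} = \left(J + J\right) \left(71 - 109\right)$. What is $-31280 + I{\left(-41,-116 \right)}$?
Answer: $-28164$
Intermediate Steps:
$I{\left(J,P \right)} = - 76 J$ ($I{\left(J,P \right)} = 2 J \left(-38\right) = - 76 J$)
$-31280 + I{\left(-41,-116 \right)} = -31280 - -3116 = -31280 + 3116 = -28164$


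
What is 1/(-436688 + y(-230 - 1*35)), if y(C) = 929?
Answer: -1/435759 ≈ -2.2948e-6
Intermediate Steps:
1/(-436688 + y(-230 - 1*35)) = 1/(-436688 + 929) = 1/(-435759) = -1/435759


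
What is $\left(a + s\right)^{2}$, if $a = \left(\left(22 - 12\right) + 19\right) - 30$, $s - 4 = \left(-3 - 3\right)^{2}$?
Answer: $1521$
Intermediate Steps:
$s = 40$ ($s = 4 + \left(-3 - 3\right)^{2} = 4 + \left(-6\right)^{2} = 4 + 36 = 40$)
$a = -1$ ($a = \left(10 + 19\right) - 30 = 29 - 30 = -1$)
$\left(a + s\right)^{2} = \left(-1 + 40\right)^{2} = 39^{2} = 1521$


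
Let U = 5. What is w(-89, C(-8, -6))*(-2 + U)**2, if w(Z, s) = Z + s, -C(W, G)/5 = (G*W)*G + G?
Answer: 12429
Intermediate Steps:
C(W, G) = -5*G - 5*W*G**2 (C(W, G) = -5*((G*W)*G + G) = -5*(W*G**2 + G) = -5*(G + W*G**2) = -5*G - 5*W*G**2)
w(-89, C(-8, -6))*(-2 + U)**2 = (-89 - 5*(-6)*(1 - 6*(-8)))*(-2 + 5)**2 = (-89 - 5*(-6)*(1 + 48))*3**2 = (-89 - 5*(-6)*49)*9 = (-89 + 1470)*9 = 1381*9 = 12429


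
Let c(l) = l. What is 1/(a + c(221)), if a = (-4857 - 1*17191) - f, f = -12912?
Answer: -1/8915 ≈ -0.00011217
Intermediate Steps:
a = -9136 (a = (-4857 - 1*17191) - 1*(-12912) = (-4857 - 17191) + 12912 = -22048 + 12912 = -9136)
1/(a + c(221)) = 1/(-9136 + 221) = 1/(-8915) = -1/8915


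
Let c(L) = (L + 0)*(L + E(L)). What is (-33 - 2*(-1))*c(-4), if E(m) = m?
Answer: -992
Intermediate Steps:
c(L) = 2*L² (c(L) = (L + 0)*(L + L) = L*(2*L) = 2*L²)
(-33 - 2*(-1))*c(-4) = (-33 - 2*(-1))*(2*(-4)²) = (-33 + 2)*(2*16) = -31*32 = -992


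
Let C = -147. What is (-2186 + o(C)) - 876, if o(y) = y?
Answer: -3209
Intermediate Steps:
(-2186 + o(C)) - 876 = (-2186 - 147) - 876 = -2333 - 876 = -3209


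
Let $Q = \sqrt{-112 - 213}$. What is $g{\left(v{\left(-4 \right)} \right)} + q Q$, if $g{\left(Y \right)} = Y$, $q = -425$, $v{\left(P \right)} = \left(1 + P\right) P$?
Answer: $12 - 2125 i \sqrt{13} \approx 12.0 - 7661.8 i$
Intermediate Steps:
$v{\left(P \right)} = P \left(1 + P\right)$
$Q = 5 i \sqrt{13}$ ($Q = \sqrt{-325} = 5 i \sqrt{13} \approx 18.028 i$)
$g{\left(v{\left(-4 \right)} \right)} + q Q = - 4 \left(1 - 4\right) - 425 \cdot 5 i \sqrt{13} = \left(-4\right) \left(-3\right) - 2125 i \sqrt{13} = 12 - 2125 i \sqrt{13}$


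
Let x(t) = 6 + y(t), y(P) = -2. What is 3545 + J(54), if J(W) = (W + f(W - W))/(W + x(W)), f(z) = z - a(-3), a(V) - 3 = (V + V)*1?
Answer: 205667/58 ≈ 3546.0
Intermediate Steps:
a(V) = 3 + 2*V (a(V) = 3 + (V + V)*1 = 3 + (2*V)*1 = 3 + 2*V)
x(t) = 4 (x(t) = 6 - 2 = 4)
f(z) = 3 + z (f(z) = z - (3 + 2*(-3)) = z - (3 - 6) = z - 1*(-3) = z + 3 = 3 + z)
J(W) = (3 + W)/(4 + W) (J(W) = (W + (3 + (W - W)))/(W + 4) = (W + (3 + 0))/(4 + W) = (W + 3)/(4 + W) = (3 + W)/(4 + W))
3545 + J(54) = 3545 + (3 + 54)/(4 + 54) = 3545 + 57/58 = 205667/58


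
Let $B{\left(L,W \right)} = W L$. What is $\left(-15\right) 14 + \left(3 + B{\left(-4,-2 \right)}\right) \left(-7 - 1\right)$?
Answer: $-298$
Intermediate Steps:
$B{\left(L,W \right)} = L W$
$\left(-15\right) 14 + \left(3 + B{\left(-4,-2 \right)}\right) \left(-7 - 1\right) = \left(-15\right) 14 + \left(3 - -8\right) \left(-7 - 1\right) = -210 + \left(3 + 8\right) \left(-8\right) = -210 + 11 \left(-8\right) = -210 - 88 = -298$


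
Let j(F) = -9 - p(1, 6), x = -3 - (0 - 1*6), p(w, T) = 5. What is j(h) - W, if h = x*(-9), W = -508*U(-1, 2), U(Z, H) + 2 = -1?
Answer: -1538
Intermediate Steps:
U(Z, H) = -3 (U(Z, H) = -2 - 1 = -3)
x = 3 (x = -3 - (0 - 6) = -3 - 1*(-6) = -3 + 6 = 3)
W = 1524 (W = -508*(-3) = 1524)
h = -27 (h = 3*(-9) = -27)
j(F) = -14 (j(F) = -9 - 1*5 = -9 - 5 = -14)
j(h) - W = -14 - 1*1524 = -14 - 1524 = -1538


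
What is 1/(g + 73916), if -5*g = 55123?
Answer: 5/314457 ≈ 1.5900e-5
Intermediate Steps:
g = -55123/5 (g = -1/5*55123 = -55123/5 ≈ -11025.)
1/(g + 73916) = 1/(-55123/5 + 73916) = 1/(314457/5) = 5/314457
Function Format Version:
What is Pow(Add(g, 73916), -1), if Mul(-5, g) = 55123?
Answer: Rational(5, 314457) ≈ 1.5900e-5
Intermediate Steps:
g = Rational(-55123, 5) (g = Mul(Rational(-1, 5), 55123) = Rational(-55123, 5) ≈ -11025.)
Pow(Add(g, 73916), -1) = Pow(Add(Rational(-55123, 5), 73916), -1) = Pow(Rational(314457, 5), -1) = Rational(5, 314457)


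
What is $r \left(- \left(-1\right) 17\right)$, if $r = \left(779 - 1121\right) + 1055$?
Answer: $12121$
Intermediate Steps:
$r = 713$ ($r = -342 + 1055 = 713$)
$r \left(- \left(-1\right) 17\right) = 713 \left(- \left(-1\right) 17\right) = 713 \left(\left(-1\right) \left(-17\right)\right) = 713 \cdot 17 = 12121$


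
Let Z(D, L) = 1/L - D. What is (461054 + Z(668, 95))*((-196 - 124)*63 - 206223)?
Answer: -9901238790993/95 ≈ -1.0422e+11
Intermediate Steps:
(461054 + Z(668, 95))*((-196 - 124)*63 - 206223) = (461054 + (1/95 - 1*668))*((-196 - 124)*63 - 206223) = (461054 + (1/95 - 668))*(-320*63 - 206223) = (461054 - 63459/95)*(-20160 - 206223) = (43736671/95)*(-226383) = -9901238790993/95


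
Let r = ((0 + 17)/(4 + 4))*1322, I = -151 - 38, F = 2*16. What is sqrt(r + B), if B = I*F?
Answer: I*sqrt(12955)/2 ≈ 56.91*I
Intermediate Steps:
F = 32
I = -189
r = 11237/4 (r = (17/8)*1322 = 11237/4 ≈ 2809.3)
B = -6048 (B = -189*32 = -6048)
sqrt(r + B) = sqrt(11237/4 - 6048) = sqrt(-12955/4) = I*sqrt(12955)/2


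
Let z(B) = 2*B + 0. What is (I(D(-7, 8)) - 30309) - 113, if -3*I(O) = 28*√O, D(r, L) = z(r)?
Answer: -30422 - 28*I*√14/3 ≈ -30422.0 - 34.922*I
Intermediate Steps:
z(B) = 2*B
D(r, L) = 2*r
I(O) = -28*√O/3
(I(D(-7, 8)) - 30309) - 113 = (-28*I*√14/3 - 30309) - 113 = (-30309 - 28*I*√14/3) - 113 = -30422 - 28*I*√14/3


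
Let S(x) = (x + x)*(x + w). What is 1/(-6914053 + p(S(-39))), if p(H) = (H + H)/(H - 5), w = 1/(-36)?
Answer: -3647/25215543985 ≈ -1.4463e-7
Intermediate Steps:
w = -1/36 ≈ -0.027778
S(x) = 2*x*(-1/36 + x) (S(x) = (x + x)*(x - 1/36) = (2*x)*(-1/36 + x) = 2*x*(-1/36 + x))
p(H) = 2*H/(-5 + H) (p(H) = (2*H)/(-5 + H) = 2*H/(-5 + H))
1/(-6914053 + p(S(-39))) = 1/(-6914053 + 2*((1/18)*(-39)*(-1 + 36*(-39)))/(-5 + (1/18)*(-39)*(-1 + 36*(-39)))) = 1/(-6914053 + 2*((1/18)*(-39)*(-1 - 1404))/(-5 + (1/18)*(-39)*(-1 - 1404))) = 1/(-6914053 + 2*((1/18)*(-39)*(-1405))/(-5 + (1/18)*(-39)*(-1405))) = 1/(-6914053 + 2*(18265/6)/(-5 + 18265/6)) = 1/(-6914053 + 2*(18265/6)/(18235/6)) = 1/(-6914053 + 2*(18265/6)*(6/18235)) = 1/(-6914053 + 7306/3647) = 1/(-25215543985/3647) = -3647/25215543985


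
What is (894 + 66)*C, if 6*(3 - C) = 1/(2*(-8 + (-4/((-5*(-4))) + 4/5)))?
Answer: 106960/37 ≈ 2890.8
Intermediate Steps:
C = 1337/444 (C = 3 - 1/(2*(-8 + (-4/((-5*(-4))) + 4/5)))/6 = 3 - 1/(2*(-8 + (-4/20 + 4*(⅕))))/6 = 3 - 1/(2*(-8 + (-4*1/20 + ⅘)))/6 = 3 - 1/(2*(-8 + (-⅕ + ⅘)))/6 = 3 - 1/(2*(-8 + ⅗))/6 = 3 - 1/(6*(2*(-37/5))) = 3 - 1/(6*(-74/5)) = 3 - ⅙*(-5/74) = 3 + 5/444 = 1337/444 ≈ 3.0113)
(894 + 66)*C = (894 + 66)*(1337/444) = 960*(1337/444) = 106960/37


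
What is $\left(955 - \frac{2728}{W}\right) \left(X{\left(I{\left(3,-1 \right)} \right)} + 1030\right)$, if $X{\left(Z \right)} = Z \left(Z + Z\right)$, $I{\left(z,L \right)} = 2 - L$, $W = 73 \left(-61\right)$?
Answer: $\frac{4459599464}{4453} \approx 1.0015 \cdot 10^{6}$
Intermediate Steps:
$W = -4453$
$X{\left(Z \right)} = 2 Z^{2}$ ($X{\left(Z \right)} = Z 2 Z = 2 Z^{2}$)
$\left(955 - \frac{2728}{W}\right) \left(X{\left(I{\left(3,-1 \right)} \right)} + 1030\right) = \left(955 - \frac{2728}{-4453}\right) \left(2 \left(2 - -1\right)^{2} + 1030\right) = \left(955 - - \frac{2728}{4453}\right) \left(2 \left(2 + 1\right)^{2} + 1030\right) = \left(955 + \frac{2728}{4453}\right) \left(2 \cdot 3^{2} + 1030\right) = \frac{4255343 \left(2 \cdot 9 + 1030\right)}{4453} = \frac{4255343 \left(18 + 1030\right)}{4453} = \frac{4255343}{4453} \cdot 1048 = \frac{4459599464}{4453}$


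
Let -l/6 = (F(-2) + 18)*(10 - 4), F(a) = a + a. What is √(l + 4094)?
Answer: √3590 ≈ 59.917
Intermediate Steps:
F(a) = 2*a
l = -504 (l = -6*(2*(-2) + 18)*(10 - 4) = -6*(-4 + 18)*6 = -84*6 = -6*84 = -504)
√(l + 4094) = √(-504 + 4094) = √3590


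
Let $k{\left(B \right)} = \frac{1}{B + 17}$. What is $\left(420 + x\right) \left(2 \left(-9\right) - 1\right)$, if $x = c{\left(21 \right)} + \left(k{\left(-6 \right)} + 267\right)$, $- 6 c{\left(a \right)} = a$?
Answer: $- \frac{285741}{22} \approx -12988.0$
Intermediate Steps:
$c{\left(a \right)} = - \frac{a}{6}$
$k{\left(B \right)} = \frac{1}{17 + B}$
$x = \frac{5799}{22}$ ($x = \left(- \frac{1}{6}\right) 21 + \left(\frac{1}{17 - 6} + 267\right) = - \frac{7}{2} + \left(\frac{1}{11} + 267\right) = - \frac{7}{2} + \frac{2938}{11} = \frac{5799}{22} \approx 263.59$)
$\left(420 + x\right) \left(2 \left(-9\right) - 1\right) = \left(420 + \frac{5799}{22}\right) \left(2 \left(-9\right) - 1\right) = \frac{15039 \left(-18 - 1\right)}{22} = \frac{15039}{22} \left(-19\right) = - \frac{285741}{22}$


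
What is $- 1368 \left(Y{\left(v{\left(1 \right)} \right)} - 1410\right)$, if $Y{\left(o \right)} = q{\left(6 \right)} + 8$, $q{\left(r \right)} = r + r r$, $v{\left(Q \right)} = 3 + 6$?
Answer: $1860480$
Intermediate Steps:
$v{\left(Q \right)} = 9$
$q{\left(r \right)} = r + r^{2}$
$Y{\left(o \right)} = 50$ ($Y{\left(o \right)} = 6 \left(1 + 6\right) + 8 = 6 \cdot 7 + 8 = 42 + 8 = 50$)
$- 1368 \left(Y{\left(v{\left(1 \right)} \right)} - 1410\right) = - 1368 \left(50 - 1410\right) = \left(-1368\right) \left(-1360\right) = 1860480$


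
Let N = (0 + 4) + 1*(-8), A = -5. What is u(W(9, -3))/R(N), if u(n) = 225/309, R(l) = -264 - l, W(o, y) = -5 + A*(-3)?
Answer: -15/5356 ≈ -0.0028006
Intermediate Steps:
W(o, y) = 10 (W(o, y) = -5 - 5*(-3) = -5 + 15 = 10)
N = -4 (N = 4 - 8 = -4)
u(n) = 75/103 (u(n) = 225*(1/309) = 75/103)
u(W(9, -3))/R(N) = 75/(103*(-264 - 1*(-4))) = 75/(103*(-264 + 4)) = (75/103)/(-260) = (75/103)*(-1/260) = -15/5356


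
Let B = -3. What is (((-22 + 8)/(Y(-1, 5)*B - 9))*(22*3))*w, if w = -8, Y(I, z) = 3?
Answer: -1232/3 ≈ -410.67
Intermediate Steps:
(((-22 + 8)/(Y(-1, 5)*B - 9))*(22*3))*w = (((-22 + 8)/(3*(-3) - 9))*(22*3))*(-8) = (-14/(-9 - 9)*66)*(-8) = (-14/(-18)*66)*(-8) = (-14*(-1/18)*66)*(-8) = ((7/9)*66)*(-8) = (154/3)*(-8) = -1232/3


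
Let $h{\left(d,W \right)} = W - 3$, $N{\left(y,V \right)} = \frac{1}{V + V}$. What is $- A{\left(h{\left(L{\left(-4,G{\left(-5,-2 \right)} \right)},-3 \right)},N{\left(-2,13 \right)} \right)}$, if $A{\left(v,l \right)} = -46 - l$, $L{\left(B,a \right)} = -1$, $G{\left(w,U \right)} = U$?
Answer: $\frac{1197}{26} \approx 46.038$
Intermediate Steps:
$N{\left(y,V \right)} = \frac{1}{2 V}$
$h{\left(d,W \right)} = -3 + W$
$- A{\left(h{\left(L{\left(-4,G{\left(-5,-2 \right)} \right)},-3 \right)},N{\left(-2,13 \right)} \right)} = - (-46 - \frac{1}{2 \cdot 13}) = - (-46 - \frac{1}{2} \cdot \frac{1}{13}) = - (-46 - \frac{1}{26}) = \left(-1\right) \left(- \frac{1197}{26}\right) = \frac{1197}{26}$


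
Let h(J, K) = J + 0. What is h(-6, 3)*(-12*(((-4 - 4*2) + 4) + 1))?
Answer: -504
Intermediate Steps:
h(J, K) = J
h(-6, 3)*(-12*(((-4 - 4*2) + 4) + 1)) = -(-72)*(((-4 - 4*2) + 4) + 1) = -(-72)*(((-4 - 8) + 4) + 1) = -(-72)*((-12 + 4) + 1) = -(-72)*(-8 + 1) = -(-72)*(-7) = -6*84 = -504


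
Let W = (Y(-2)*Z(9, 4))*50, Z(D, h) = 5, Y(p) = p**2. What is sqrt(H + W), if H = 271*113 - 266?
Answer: sqrt(31357) ≈ 177.08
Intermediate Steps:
H = 30357 (H = 30623 - 266 = 30357)
W = 1000 (W = ((-2)**2*5)*50 = (4*5)*50 = 20*50 = 1000)
sqrt(H + W) = sqrt(30357 + 1000) = sqrt(31357)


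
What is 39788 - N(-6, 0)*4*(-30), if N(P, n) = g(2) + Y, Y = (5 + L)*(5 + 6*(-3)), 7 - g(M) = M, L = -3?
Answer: 37268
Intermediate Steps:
g(M) = 7 - M
Y = -26 (Y = (5 - 3)*(5 + 6*(-3)) = 2*(5 - 18) = 2*(-13) = -26)
N(P, n) = -21 (N(P, n) = (7 - 1*2) - 26 = (7 - 2) - 26 = 5 - 26 = -21)
39788 - N(-6, 0)*4*(-30) = 39788 - (-21*4)*(-30) = 39788 - (-84)*(-30) = 39788 - 1*2520 = 39788 - 2520 = 37268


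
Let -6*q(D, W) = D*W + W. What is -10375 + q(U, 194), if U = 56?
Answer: -12218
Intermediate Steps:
q(D, W) = -W/6 - D*W/6 (q(D, W) = -(D*W + W)/6 = -(W + D*W)/6 = -W/6 - D*W/6)
-10375 + q(U, 194) = -10375 - ⅙*194*(1 + 56) = -10375 - ⅙*194*57 = -10375 - 1843 = -12218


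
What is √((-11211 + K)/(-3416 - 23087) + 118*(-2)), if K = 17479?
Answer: 36*I*√128035993/26503 ≈ 15.37*I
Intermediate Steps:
√((-11211 + K)/(-3416 - 23087) + 118*(-2)) = √((-11211 + 17479)/(-3416 - 23087) + 118*(-2)) = √(6268/(-26503) - 236) = √(6268*(-1/26503) - 236) = √(-6268/26503 - 236) = √(-6260976/26503) = 36*I*√128035993/26503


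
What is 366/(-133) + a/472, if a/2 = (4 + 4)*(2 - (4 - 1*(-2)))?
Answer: -22658/7847 ≈ -2.8875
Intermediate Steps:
a = -64 (a = 2*((4 + 4)*(2 - (4 - 1*(-2)))) = 2*(8*(2 - (4 + 2))) = 2*(8*(2 - 1*6)) = 2*(8*(2 - 6)) = 2*(8*(-4)) = 2*(-32) = -64)
366/(-133) + a/472 = 366/(-133) - 64/472 = 366*(-1/133) - 64*1/472 = -366/133 - 8/59 = -22658/7847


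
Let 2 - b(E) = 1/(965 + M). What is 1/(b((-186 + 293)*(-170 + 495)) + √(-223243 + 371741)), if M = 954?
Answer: -7363203/546838220809 + 3682561*√148498/546838220809 ≈ 0.0025816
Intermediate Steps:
b(E) = 3837/1919 (b(E) = 2 - 1/(965 + 954) = 2 - 1/1919 = 3837/1919)
1/(b((-186 + 293)*(-170 + 495)) + √(-223243 + 371741)) = 1/(3837/1919 + √(-223243 + 371741)) = 1/(3837/1919 + √148498)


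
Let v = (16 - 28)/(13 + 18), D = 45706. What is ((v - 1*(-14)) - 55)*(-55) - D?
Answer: -1346321/31 ≈ -43430.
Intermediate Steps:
v = -12/31 ≈ -0.38710
((v - 1*(-14)) - 55)*(-55) - D = ((-12/31 - 1*(-14)) - 55)*(-55) - 1*45706 = ((-12/31 + 14) - 55)*(-55) - 45706 = (422/31 - 55)*(-55) - 45706 = -1283/31*(-55) - 45706 = 70565/31 - 45706 = -1346321/31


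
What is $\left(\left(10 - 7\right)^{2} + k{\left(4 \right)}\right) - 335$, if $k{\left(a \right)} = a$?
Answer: $-322$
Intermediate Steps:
$\left(\left(10 - 7\right)^{2} + k{\left(4 \right)}\right) - 335 = \left(\left(10 - 7\right)^{2} + 4\right) - 335 = \left(3^{2} + 4\right) - 335 = \left(9 + 4\right) - 335 = 13 - 335 = -322$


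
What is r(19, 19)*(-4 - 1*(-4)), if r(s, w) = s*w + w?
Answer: 0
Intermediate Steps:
r(s, w) = w + s*w
r(19, 19)*(-4 - 1*(-4)) = (19*(1 + 19))*(-4 - 1*(-4)) = (19*20)*(-4 + 4) = 380*0 = 0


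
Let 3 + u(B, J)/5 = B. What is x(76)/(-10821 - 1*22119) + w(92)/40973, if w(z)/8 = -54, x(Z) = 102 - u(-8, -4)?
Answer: -20662841/1349650620 ≈ -0.015310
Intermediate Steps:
u(B, J) = -15 + 5*B
x(Z) = 157 (x(Z) = 102 - (-15 + 5*(-8)) = 102 - (-15 - 40) = 102 - 1*(-55) = 102 + 55 = 157)
w(z) = -432 (w(z) = 8*(-54) = -432)
x(76)/(-10821 - 1*22119) + w(92)/40973 = 157/(-10821 - 1*22119) - 432/40973 = 157/(-10821 - 22119) - 432*1/40973 = 157/(-32940) - 432/40973 = 157*(-1/32940) - 432/40973 = -157/32940 - 432/40973 = -20662841/1349650620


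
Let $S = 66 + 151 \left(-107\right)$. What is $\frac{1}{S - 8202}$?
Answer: $- \frac{1}{24293} \approx -4.1164 \cdot 10^{-5}$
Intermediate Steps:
$S = -16091$ ($S = 66 - 16157 = -16091$)
$\frac{1}{S - 8202} = \frac{1}{-16091 - 8202} = \frac{1}{-24293} = - \frac{1}{24293}$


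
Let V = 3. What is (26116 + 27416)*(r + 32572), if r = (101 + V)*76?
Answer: 2166761232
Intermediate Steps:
r = 7904 (r = (101 + 3)*76 = 104*76 = 7904)
(26116 + 27416)*(r + 32572) = (26116 + 27416)*(7904 + 32572) = 53532*40476 = 2166761232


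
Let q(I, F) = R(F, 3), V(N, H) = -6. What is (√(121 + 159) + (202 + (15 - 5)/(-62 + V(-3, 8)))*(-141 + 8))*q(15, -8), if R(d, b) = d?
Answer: 3651116/17 - 16*√70 ≈ 2.1464e+5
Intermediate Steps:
q(I, F) = F
(√(121 + 159) + (202 + (15 - 5)/(-62 + V(-3, 8)))*(-141 + 8))*q(15, -8) = (√(121 + 159) + (202 + (15 - 5)/(-62 - 6))*(-141 + 8))*(-8) = (√280 + (202 + 10/(-68))*(-133))*(-8) = (2*√70 + (202 + 10*(-1/68))*(-133))*(-8) = (2*√70 + (202 - 5/34)*(-133))*(-8) = (2*√70 + (6863/34)*(-133))*(-8) = (2*√70 - 912779/34)*(-8) = (-912779/34 + 2*√70)*(-8) = 3651116/17 - 16*√70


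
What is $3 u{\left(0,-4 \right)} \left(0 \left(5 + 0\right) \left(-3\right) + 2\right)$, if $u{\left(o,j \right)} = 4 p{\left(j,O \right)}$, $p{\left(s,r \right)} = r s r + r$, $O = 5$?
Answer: $-2280$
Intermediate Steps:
$p{\left(s,r \right)} = r + s r^{2}$ ($p{\left(s,r \right)} = s r^{2} + r = r + s r^{2}$)
$u{\left(o,j \right)} = 20 + 100 j$ ($u{\left(o,j \right)} = 4 \cdot 5 \left(1 + 5 j\right) = 4 \left(5 + 25 j\right) = 20 + 100 j$)
$3 u{\left(0,-4 \right)} \left(0 \left(5 + 0\right) \left(-3\right) + 2\right) = 3 \left(20 + 100 \left(-4\right)\right) \left(0 \left(5 + 0\right) \left(-3\right) + 2\right) = 3 \left(20 - 400\right) \left(0 \cdot 5 \left(-3\right) + 2\right) = 3 \left(-380\right) \left(0 \left(-15\right) + 2\right) = - 1140 \left(0 + 2\right) = \left(-1140\right) 2 = -2280$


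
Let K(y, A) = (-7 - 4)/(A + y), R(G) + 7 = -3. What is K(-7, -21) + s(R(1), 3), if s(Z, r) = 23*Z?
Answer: -6429/28 ≈ -229.61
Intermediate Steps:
R(G) = -10 (R(G) = -7 - 3 = -10)
K(y, A) = -11/(A + y)
K(-7, -21) + s(R(1), 3) = -11/(-21 - 7) + 23*(-10) = -11/(-28) - 230 = -11*(-1/28) - 230 = 11/28 - 230 = -6429/28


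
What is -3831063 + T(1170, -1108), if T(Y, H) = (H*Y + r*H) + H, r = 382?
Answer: -5551787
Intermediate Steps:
T(Y, H) = 383*H + H*Y (T(Y, H) = (H*Y + 382*H) + H = (382*H + H*Y) + H = 383*H + H*Y)
-3831063 + T(1170, -1108) = -3831063 - 1108*(383 + 1170) = -3831063 - 1108*1553 = -3831063 - 1720724 = -5551787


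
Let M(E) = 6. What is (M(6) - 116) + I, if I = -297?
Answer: -407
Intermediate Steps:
(M(6) - 116) + I = (6 - 116) - 297 = -110 - 297 = -407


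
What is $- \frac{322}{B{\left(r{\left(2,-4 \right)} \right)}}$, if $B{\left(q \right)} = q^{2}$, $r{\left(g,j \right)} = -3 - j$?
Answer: $-322$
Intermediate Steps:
$- \frac{322}{B{\left(r{\left(2,-4 \right)} \right)}} = - \frac{322}{\left(-3 - -4\right)^{2}} = - \frac{322}{\left(-3 + 4\right)^{2}} = - \frac{322}{1^{2}} = - \frac{322}{1} = \left(-322\right) 1 = -322$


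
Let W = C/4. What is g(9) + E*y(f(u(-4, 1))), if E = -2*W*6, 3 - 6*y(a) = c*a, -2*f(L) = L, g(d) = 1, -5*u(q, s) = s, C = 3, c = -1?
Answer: -73/20 ≈ -3.6500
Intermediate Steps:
u(q, s) = -s/5
W = ¾ (W = 3/4 = 3*(¼) = ¾ ≈ 0.75000)
f(L) = -L/2
y(a) = ½ + a/6 (y(a) = ½ - (-1)*a/6 = ½ + a/6)
E = -9 (E = -2*¾*6 = -3/2*6 = -9)
g(9) + E*y(f(u(-4, 1))) = 1 - 9*(½ + (-(-1)/10)/6) = 1 - 9*(½ + (-½*(-⅕))/6) = 1 - 9*(½ + (⅙)*(⅒)) = 1 - 9*(½ + 1/60) = 1 - 9*31/60 = 1 - 93/20 = -73/20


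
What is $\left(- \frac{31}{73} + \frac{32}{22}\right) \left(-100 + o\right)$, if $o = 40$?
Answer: $- \frac{49620}{803} \approx -61.793$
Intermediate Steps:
$\left(- \frac{31}{73} + \frac{32}{22}\right) \left(-100 + o\right) = \left(- \frac{31}{73} + \frac{32}{22}\right) \left(-100 + 40\right) = \left(\left(-31\right) \frac{1}{73} + 32 \cdot \frac{1}{22}\right) \left(-60\right) = \left(- \frac{31}{73} + \frac{16}{11}\right) \left(-60\right) = \frac{827}{803} \left(-60\right) = - \frac{49620}{803}$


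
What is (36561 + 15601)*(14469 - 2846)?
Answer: 606278926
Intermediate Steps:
(36561 + 15601)*(14469 - 2846) = 52162*11623 = 606278926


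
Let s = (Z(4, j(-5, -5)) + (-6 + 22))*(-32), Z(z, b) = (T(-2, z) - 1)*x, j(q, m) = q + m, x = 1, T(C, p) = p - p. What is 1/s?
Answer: -1/480 ≈ -0.0020833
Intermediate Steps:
T(C, p) = 0
j(q, m) = m + q
Z(z, b) = -1 (Z(z, b) = (0 - 1)*1 = -1*1 = -1)
s = -480 (s = (-1 + (-6 + 22))*(-32) = (-1 + 16)*(-32) = 15*(-32) = -480)
1/s = 1/(-480) = -1/480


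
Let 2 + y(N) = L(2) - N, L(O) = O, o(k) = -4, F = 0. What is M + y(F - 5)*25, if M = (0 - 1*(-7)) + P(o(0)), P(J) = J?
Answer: 128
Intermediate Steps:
M = 3 (M = (0 - 1*(-7)) - 4 = (0 + 7) - 4 = 7 - 4 = 3)
y(N) = -N (y(N) = -2 + (2 - N) = -N)
M + y(F - 5)*25 = 3 - (0 - 5)*25 = 3 - 1*(-5)*25 = 3 + 5*25 = 3 + 125 = 128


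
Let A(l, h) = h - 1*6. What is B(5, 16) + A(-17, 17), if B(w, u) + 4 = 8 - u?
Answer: -1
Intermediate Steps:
B(w, u) = 4 - u (B(w, u) = -4 + (8 - u) = 4 - u)
A(l, h) = -6 + h (A(l, h) = h - 6 = -6 + h)
B(5, 16) + A(-17, 17) = (4 - 1*16) + (-6 + 17) = (4 - 16) + 11 = -12 + 11 = -1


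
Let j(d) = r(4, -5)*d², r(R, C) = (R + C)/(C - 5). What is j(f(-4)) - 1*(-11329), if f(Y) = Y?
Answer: 56653/5 ≈ 11331.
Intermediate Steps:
r(R, C) = (C + R)/(-5 + C)
j(d) = d²/10 (j(d) = ((-5 + 4)/(-5 - 5))*d² = (-1/(-10))*d² = (-⅒*(-1))*d² = d²/10)
j(f(-4)) - 1*(-11329) = (⅒)*(-4)² - 1*(-11329) = (⅒)*16 + 11329 = 8/5 + 11329 = 56653/5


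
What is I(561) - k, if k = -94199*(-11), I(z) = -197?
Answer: -1036386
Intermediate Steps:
k = 1036189
I(561) - k = -197 - 1*1036189 = -197 - 1036189 = -1036386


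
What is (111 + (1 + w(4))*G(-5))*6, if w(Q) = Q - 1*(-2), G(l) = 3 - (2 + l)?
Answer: 918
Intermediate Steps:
G(l) = 1 - l (G(l) = 3 + (-2 - l) = 1 - l)
w(Q) = 2 + Q (w(Q) = Q + 2 = 2 + Q)
(111 + (1 + w(4))*G(-5))*6 = (111 + (1 + (2 + 4))*(1 - 1*(-5)))*6 = (111 + (1 + 6)*(1 + 5))*6 = (111 + 7*6)*6 = (111 + 42)*6 = 153*6 = 918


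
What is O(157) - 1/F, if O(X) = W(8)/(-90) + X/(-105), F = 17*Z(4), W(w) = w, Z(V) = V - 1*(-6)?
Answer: -17029/10710 ≈ -1.5900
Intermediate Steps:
Z(V) = 6 + V (Z(V) = V + 6 = 6 + V)
F = 170 (F = 17*(6 + 4) = 17*10 = 170)
O(X) = -4/45 - X/105 (O(X) = 8/(-90) + X/(-105) = 8*(-1/90) + X*(-1/105) = -4/45 - X/105)
O(157) - 1/F = (-4/45 - 1/105*157) - 1/170 = (-4/45 - 157/105) - 1*1/170 = -499/315 - 1/170 = -17029/10710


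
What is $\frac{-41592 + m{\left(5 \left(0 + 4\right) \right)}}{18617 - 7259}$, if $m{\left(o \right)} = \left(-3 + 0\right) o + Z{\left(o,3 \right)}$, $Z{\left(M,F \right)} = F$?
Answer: $- \frac{13883}{3786} \approx -3.6669$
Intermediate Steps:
$m{\left(o \right)} = 3 - 3 o$ ($m{\left(o \right)} = \left(-3 + 0\right) o + 3 = - 3 o + 3 = 3 - 3 o$)
$\frac{-41592 + m{\left(5 \left(0 + 4\right) \right)}}{18617 - 7259} = \frac{-41592 + \left(3 - 3 \cdot 5 \left(0 + 4\right)\right)}{18617 - 7259} = \frac{-41592 + \left(3 - 3 \cdot 5 \cdot 4\right)}{11358} = \left(-41592 + \left(3 - 60\right)\right) \frac{1}{11358} = \left(-41592 - 57\right) \frac{1}{11358} = \left(-41649\right) \frac{1}{11358} = - \frac{13883}{3786}$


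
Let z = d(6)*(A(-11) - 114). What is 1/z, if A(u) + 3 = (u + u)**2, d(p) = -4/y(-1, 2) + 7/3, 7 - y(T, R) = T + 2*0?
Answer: 6/4037 ≈ 0.0014863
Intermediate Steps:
y(T, R) = 7 - T (y(T, R) = 7 - (T + 2*0) = 7 - (T + 0) = 7 - T)
d(p) = 11/6 (d(p) = -4/(7 - 1*(-1)) + 7/3 = -4/(7 + 1) + 7*(1/3) = -4/8 + 7/3 = -4*1/8 + 7/3 = -1/2 + 7/3 = 11/6)
A(u) = -3 + 4*u**2 (A(u) = -3 + (u + u)**2 = -3 + (2*u)**2 = -3 + 4*u**2)
z = 4037/6 (z = 11*((-3 + 4*(-11)**2) - 114)/6 = 11*((-3 + 4*121) - 114)/6 = 11*((-3 + 484) - 114)/6 = 11*(481 - 114)/6 = (11/6)*367 = 4037/6 ≈ 672.83)
1/z = 1/(4037/6) = 6/4037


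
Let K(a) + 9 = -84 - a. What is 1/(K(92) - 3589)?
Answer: -1/3774 ≈ -0.00026497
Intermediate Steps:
K(a) = -93 - a (K(a) = -9 + (-84 - a) = -93 - a)
1/(K(92) - 3589) = 1/((-93 - 1*92) - 3589) = 1/((-93 - 92) - 3589) = 1/(-185 - 3589) = 1/(-3774) = -1/3774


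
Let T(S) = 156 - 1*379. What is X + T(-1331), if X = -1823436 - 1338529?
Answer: -3162188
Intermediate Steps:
T(S) = -223 (T(S) = 156 - 379 = -223)
X = -3161965
X + T(-1331) = -3161965 - 223 = -3162188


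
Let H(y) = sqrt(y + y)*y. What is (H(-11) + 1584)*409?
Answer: 647856 - 4499*I*sqrt(22) ≈ 6.4786e+5 - 21102.0*I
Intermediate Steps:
H(y) = sqrt(2)*y**(3/2) (H(y) = sqrt(2*y)*y = (sqrt(2)*sqrt(y))*y = sqrt(2)*y**(3/2))
(H(-11) + 1584)*409 = (sqrt(2)*(-11)**(3/2) + 1584)*409 = (sqrt(2)*(-11*I*sqrt(11)) + 1584)*409 = (-11*I*sqrt(22) + 1584)*409 = (1584 - 11*I*sqrt(22))*409 = 647856 - 4499*I*sqrt(22)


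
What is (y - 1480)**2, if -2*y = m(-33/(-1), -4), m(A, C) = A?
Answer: 8958049/4 ≈ 2.2395e+6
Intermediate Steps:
y = -33/2 (y = -(-33)/(2*(-1)) = -(-33)*(-1)/2 = -1/2*33 = -33/2 ≈ -16.500)
(y - 1480)**2 = (-33/2 - 1480)**2 = (-2993/2)**2 = 8958049/4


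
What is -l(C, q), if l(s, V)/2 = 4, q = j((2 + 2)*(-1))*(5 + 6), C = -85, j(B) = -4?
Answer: -8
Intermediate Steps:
q = -44 (q = -4*(5 + 6) = -4*11 = -44)
l(s, V) = 8 (l(s, V) = 2*4 = 8)
-l(C, q) = -1*8 = -8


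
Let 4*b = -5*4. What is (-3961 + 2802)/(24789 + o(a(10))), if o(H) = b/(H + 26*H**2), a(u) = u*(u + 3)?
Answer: -101883054/2179101833 ≈ -0.046755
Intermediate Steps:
a(u) = u*(3 + u)
b = -5 (b = (-5*4)/4 = (1/4)*(-20) = -5)
o(H) = -5/(H + 26*H**2)
(-3961 + 2802)/(24789 + o(a(10))) = (-3961 + 2802)/(24789 - 5/((10*(3 + 10))*(1 + 26*(10*(3 + 10))))) = -1159/(24789 - 5/((10*13)*(1 + 26*(10*13)))) = -1159/(24789 - 5/(130*(1 + 26*130))) = -1159/(24789 - 5*1/130/(1 + 3380)) = -1159/(24789 - 5*1/130/3381) = -1159/(24789 - 5*1/130*1/3381) = -1159/(24789 - 1/87906) = -1159/2179101833/87906 = -1159*87906/2179101833 = -101883054/2179101833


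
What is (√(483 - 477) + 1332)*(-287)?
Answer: -382284 - 287*√6 ≈ -3.8299e+5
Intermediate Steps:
(√(483 - 477) + 1332)*(-287) = (√6 + 1332)*(-287) = (1332 + √6)*(-287) = -382284 - 287*√6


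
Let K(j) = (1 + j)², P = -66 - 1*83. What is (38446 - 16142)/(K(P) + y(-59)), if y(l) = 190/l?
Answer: 657968/646073 ≈ 1.0184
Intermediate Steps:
P = -149 (P = -66 - 83 = -149)
(38446 - 16142)/(K(P) + y(-59)) = (38446 - 16142)/((1 - 149)² + 190/(-59)) = 22304/((-148)² + 190*(-1/59)) = 22304/(21904 - 190/59) = 22304/(1292146/59) = 22304*(59/1292146) = 657968/646073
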